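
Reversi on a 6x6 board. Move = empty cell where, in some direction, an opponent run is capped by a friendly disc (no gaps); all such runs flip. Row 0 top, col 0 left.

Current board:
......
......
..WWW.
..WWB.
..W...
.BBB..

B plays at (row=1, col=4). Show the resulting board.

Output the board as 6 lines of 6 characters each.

Place B at (1,4); scan 8 dirs for brackets.
Dir NW: first cell '.' (not opp) -> no flip
Dir N: first cell '.' (not opp) -> no flip
Dir NE: first cell '.' (not opp) -> no flip
Dir W: first cell '.' (not opp) -> no flip
Dir E: first cell '.' (not opp) -> no flip
Dir SW: opp run (2,3) (3,2), next='.' -> no flip
Dir S: opp run (2,4) capped by B -> flip
Dir SE: first cell '.' (not opp) -> no flip
All flips: (2,4)

Answer: ......
....B.
..WWB.
..WWB.
..W...
.BBB..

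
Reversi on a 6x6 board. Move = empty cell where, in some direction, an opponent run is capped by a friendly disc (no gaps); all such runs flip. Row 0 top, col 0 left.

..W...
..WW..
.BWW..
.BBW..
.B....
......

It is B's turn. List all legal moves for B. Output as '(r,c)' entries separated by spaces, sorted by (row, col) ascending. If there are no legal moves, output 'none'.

Answer: (0,3) (0,4) (1,4) (2,4) (3,4)

Derivation:
(0,1): no bracket -> illegal
(0,3): flips 1 -> legal
(0,4): flips 2 -> legal
(1,1): no bracket -> illegal
(1,4): flips 1 -> legal
(2,4): flips 2 -> legal
(3,4): flips 1 -> legal
(4,2): no bracket -> illegal
(4,3): no bracket -> illegal
(4,4): no bracket -> illegal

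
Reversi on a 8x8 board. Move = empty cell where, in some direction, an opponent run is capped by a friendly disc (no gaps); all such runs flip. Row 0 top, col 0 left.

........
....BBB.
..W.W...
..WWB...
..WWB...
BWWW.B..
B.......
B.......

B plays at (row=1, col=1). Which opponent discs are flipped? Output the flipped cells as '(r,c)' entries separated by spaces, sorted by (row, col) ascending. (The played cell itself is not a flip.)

Answer: (2,2) (3,3)

Derivation:
Dir NW: first cell '.' (not opp) -> no flip
Dir N: first cell '.' (not opp) -> no flip
Dir NE: first cell '.' (not opp) -> no flip
Dir W: first cell '.' (not opp) -> no flip
Dir E: first cell '.' (not opp) -> no flip
Dir SW: first cell '.' (not opp) -> no flip
Dir S: first cell '.' (not opp) -> no flip
Dir SE: opp run (2,2) (3,3) capped by B -> flip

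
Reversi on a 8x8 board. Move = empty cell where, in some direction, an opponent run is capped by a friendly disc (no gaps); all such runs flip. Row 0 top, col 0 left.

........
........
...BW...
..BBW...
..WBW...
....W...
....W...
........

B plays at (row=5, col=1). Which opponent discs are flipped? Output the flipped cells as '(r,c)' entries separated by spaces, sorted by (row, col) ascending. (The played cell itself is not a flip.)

Dir NW: first cell '.' (not opp) -> no flip
Dir N: first cell '.' (not opp) -> no flip
Dir NE: opp run (4,2) capped by B -> flip
Dir W: first cell '.' (not opp) -> no flip
Dir E: first cell '.' (not opp) -> no flip
Dir SW: first cell '.' (not opp) -> no flip
Dir S: first cell '.' (not opp) -> no flip
Dir SE: first cell '.' (not opp) -> no flip

Answer: (4,2)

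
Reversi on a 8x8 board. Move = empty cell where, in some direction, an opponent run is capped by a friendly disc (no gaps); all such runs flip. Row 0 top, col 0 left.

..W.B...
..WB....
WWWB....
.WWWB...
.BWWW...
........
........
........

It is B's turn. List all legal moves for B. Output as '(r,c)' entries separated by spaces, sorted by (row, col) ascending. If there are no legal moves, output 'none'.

(0,1): flips 1 -> legal
(0,3): no bracket -> illegal
(1,0): no bracket -> illegal
(1,1): flips 3 -> legal
(2,4): no bracket -> illegal
(3,0): flips 3 -> legal
(3,5): no bracket -> illegal
(4,0): flips 2 -> legal
(4,5): flips 3 -> legal
(5,1): no bracket -> illegal
(5,2): flips 1 -> legal
(5,3): flips 2 -> legal
(5,4): flips 1 -> legal
(5,5): no bracket -> illegal

Answer: (0,1) (1,1) (3,0) (4,0) (4,5) (5,2) (5,3) (5,4)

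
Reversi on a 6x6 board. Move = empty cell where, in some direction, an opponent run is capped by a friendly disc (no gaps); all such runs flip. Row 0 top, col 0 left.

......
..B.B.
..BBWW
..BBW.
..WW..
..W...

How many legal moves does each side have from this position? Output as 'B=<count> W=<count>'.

Answer: B=7 W=7

Derivation:
-- B to move --
(1,3): no bracket -> illegal
(1,5): flips 1 -> legal
(3,1): no bracket -> illegal
(3,5): flips 1 -> legal
(4,1): no bracket -> illegal
(4,4): flips 2 -> legal
(4,5): flips 1 -> legal
(5,1): flips 1 -> legal
(5,3): flips 1 -> legal
(5,4): flips 1 -> legal
B mobility = 7
-- W to move --
(0,1): flips 2 -> legal
(0,2): flips 3 -> legal
(0,3): flips 1 -> legal
(0,4): flips 1 -> legal
(0,5): no bracket -> illegal
(1,1): no bracket -> illegal
(1,3): flips 2 -> legal
(1,5): no bracket -> illegal
(2,1): flips 3 -> legal
(3,1): flips 2 -> legal
(4,1): no bracket -> illegal
(4,4): no bracket -> illegal
W mobility = 7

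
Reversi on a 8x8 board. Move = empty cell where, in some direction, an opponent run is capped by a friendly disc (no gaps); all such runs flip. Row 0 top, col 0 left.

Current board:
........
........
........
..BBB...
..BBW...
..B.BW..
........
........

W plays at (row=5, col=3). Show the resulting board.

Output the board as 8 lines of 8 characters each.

Answer: ........
........
........
..BBB...
..BBW...
..BWWW..
........
........

Derivation:
Place W at (5,3); scan 8 dirs for brackets.
Dir NW: opp run (4,2), next='.' -> no flip
Dir N: opp run (4,3) (3,3), next='.' -> no flip
Dir NE: first cell 'W' (not opp) -> no flip
Dir W: opp run (5,2), next='.' -> no flip
Dir E: opp run (5,4) capped by W -> flip
Dir SW: first cell '.' (not opp) -> no flip
Dir S: first cell '.' (not opp) -> no flip
Dir SE: first cell '.' (not opp) -> no flip
All flips: (5,4)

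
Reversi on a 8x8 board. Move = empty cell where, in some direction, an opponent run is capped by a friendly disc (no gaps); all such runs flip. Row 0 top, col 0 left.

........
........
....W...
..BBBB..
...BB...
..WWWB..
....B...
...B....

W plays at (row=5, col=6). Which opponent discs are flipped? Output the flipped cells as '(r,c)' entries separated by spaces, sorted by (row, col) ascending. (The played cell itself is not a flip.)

Dir NW: first cell '.' (not opp) -> no flip
Dir N: first cell '.' (not opp) -> no flip
Dir NE: first cell '.' (not opp) -> no flip
Dir W: opp run (5,5) capped by W -> flip
Dir E: first cell '.' (not opp) -> no flip
Dir SW: first cell '.' (not opp) -> no flip
Dir S: first cell '.' (not opp) -> no flip
Dir SE: first cell '.' (not opp) -> no flip

Answer: (5,5)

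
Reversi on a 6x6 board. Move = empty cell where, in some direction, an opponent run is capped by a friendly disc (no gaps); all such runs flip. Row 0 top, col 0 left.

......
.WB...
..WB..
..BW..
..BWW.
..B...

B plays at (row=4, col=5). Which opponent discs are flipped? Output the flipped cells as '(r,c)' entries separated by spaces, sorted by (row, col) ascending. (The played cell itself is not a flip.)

Dir NW: first cell '.' (not opp) -> no flip
Dir N: first cell '.' (not opp) -> no flip
Dir NE: edge -> no flip
Dir W: opp run (4,4) (4,3) capped by B -> flip
Dir E: edge -> no flip
Dir SW: first cell '.' (not opp) -> no flip
Dir S: first cell '.' (not opp) -> no flip
Dir SE: edge -> no flip

Answer: (4,3) (4,4)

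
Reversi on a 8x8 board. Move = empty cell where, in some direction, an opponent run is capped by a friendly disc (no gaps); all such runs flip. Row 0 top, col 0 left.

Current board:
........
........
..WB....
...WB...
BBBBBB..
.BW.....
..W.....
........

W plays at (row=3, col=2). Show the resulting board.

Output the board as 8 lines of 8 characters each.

Place W at (3,2); scan 8 dirs for brackets.
Dir NW: first cell '.' (not opp) -> no flip
Dir N: first cell 'W' (not opp) -> no flip
Dir NE: opp run (2,3), next='.' -> no flip
Dir W: first cell '.' (not opp) -> no flip
Dir E: first cell 'W' (not opp) -> no flip
Dir SW: opp run (4,1), next='.' -> no flip
Dir S: opp run (4,2) capped by W -> flip
Dir SE: opp run (4,3), next='.' -> no flip
All flips: (4,2)

Answer: ........
........
..WB....
..WWB...
BBWBBB..
.BW.....
..W.....
........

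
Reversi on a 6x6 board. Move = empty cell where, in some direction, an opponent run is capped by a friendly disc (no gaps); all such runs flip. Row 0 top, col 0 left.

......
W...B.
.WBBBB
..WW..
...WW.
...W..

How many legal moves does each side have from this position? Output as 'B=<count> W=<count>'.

-- B to move --
(0,0): no bracket -> illegal
(0,1): no bracket -> illegal
(1,1): no bracket -> illegal
(1,2): no bracket -> illegal
(2,0): flips 1 -> legal
(3,0): no bracket -> illegal
(3,1): no bracket -> illegal
(3,4): no bracket -> illegal
(3,5): no bracket -> illegal
(4,1): flips 1 -> legal
(4,2): flips 2 -> legal
(4,5): no bracket -> illegal
(5,2): no bracket -> illegal
(5,4): no bracket -> illegal
(5,5): flips 2 -> legal
B mobility = 4
-- W to move --
(0,3): no bracket -> illegal
(0,4): no bracket -> illegal
(0,5): flips 2 -> legal
(1,1): flips 1 -> legal
(1,2): flips 1 -> legal
(1,3): flips 1 -> legal
(1,5): flips 1 -> legal
(3,1): no bracket -> illegal
(3,4): no bracket -> illegal
(3,5): no bracket -> illegal
W mobility = 5

Answer: B=4 W=5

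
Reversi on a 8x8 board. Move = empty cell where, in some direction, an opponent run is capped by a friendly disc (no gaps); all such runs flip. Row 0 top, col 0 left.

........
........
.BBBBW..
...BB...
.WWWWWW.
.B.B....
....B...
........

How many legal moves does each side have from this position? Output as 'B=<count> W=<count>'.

Answer: B=8 W=11

Derivation:
-- B to move --
(1,4): no bracket -> illegal
(1,5): no bracket -> illegal
(1,6): flips 1 -> legal
(2,6): flips 1 -> legal
(3,0): no bracket -> illegal
(3,1): flips 2 -> legal
(3,2): no bracket -> illegal
(3,5): flips 1 -> legal
(3,6): no bracket -> illegal
(3,7): no bracket -> illegal
(4,0): no bracket -> illegal
(4,7): no bracket -> illegal
(5,0): no bracket -> illegal
(5,2): flips 1 -> legal
(5,4): flips 1 -> legal
(5,5): flips 1 -> legal
(5,6): flips 1 -> legal
(5,7): no bracket -> illegal
B mobility = 8
-- W to move --
(1,0): no bracket -> illegal
(1,1): flips 2 -> legal
(1,2): flips 2 -> legal
(1,3): flips 2 -> legal
(1,4): flips 2 -> legal
(1,5): flips 2 -> legal
(2,0): flips 4 -> legal
(3,0): no bracket -> illegal
(3,1): no bracket -> illegal
(3,2): no bracket -> illegal
(3,5): no bracket -> illegal
(4,0): no bracket -> illegal
(5,0): no bracket -> illegal
(5,2): no bracket -> illegal
(5,4): no bracket -> illegal
(5,5): no bracket -> illegal
(6,0): flips 1 -> legal
(6,1): flips 1 -> legal
(6,2): flips 1 -> legal
(6,3): flips 1 -> legal
(6,5): no bracket -> illegal
(7,3): no bracket -> illegal
(7,4): no bracket -> illegal
(7,5): flips 2 -> legal
W mobility = 11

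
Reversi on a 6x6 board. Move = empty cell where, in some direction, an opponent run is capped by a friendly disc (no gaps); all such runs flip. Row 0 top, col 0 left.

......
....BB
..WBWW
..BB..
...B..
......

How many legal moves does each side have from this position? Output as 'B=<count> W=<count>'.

-- B to move --
(1,1): flips 1 -> legal
(1,2): flips 1 -> legal
(1,3): no bracket -> illegal
(2,1): flips 1 -> legal
(3,1): no bracket -> illegal
(3,4): flips 1 -> legal
(3,5): flips 1 -> legal
B mobility = 5
-- W to move --
(0,3): flips 1 -> legal
(0,4): flips 1 -> legal
(0,5): flips 1 -> legal
(1,2): no bracket -> illegal
(1,3): no bracket -> illegal
(2,1): no bracket -> illegal
(3,1): no bracket -> illegal
(3,4): no bracket -> illegal
(4,1): no bracket -> illegal
(4,2): flips 2 -> legal
(4,4): flips 1 -> legal
(5,2): no bracket -> illegal
(5,3): no bracket -> illegal
(5,4): no bracket -> illegal
W mobility = 5

Answer: B=5 W=5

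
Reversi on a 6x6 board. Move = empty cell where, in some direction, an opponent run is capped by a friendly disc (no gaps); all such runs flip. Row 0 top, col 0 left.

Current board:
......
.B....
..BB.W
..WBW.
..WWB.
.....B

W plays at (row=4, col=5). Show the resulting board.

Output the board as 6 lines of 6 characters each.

Answer: ......
.B....
..BB.W
..WBW.
..WWWW
.....B

Derivation:
Place W at (4,5); scan 8 dirs for brackets.
Dir NW: first cell 'W' (not opp) -> no flip
Dir N: first cell '.' (not opp) -> no flip
Dir NE: edge -> no flip
Dir W: opp run (4,4) capped by W -> flip
Dir E: edge -> no flip
Dir SW: first cell '.' (not opp) -> no flip
Dir S: opp run (5,5), next=edge -> no flip
Dir SE: edge -> no flip
All flips: (4,4)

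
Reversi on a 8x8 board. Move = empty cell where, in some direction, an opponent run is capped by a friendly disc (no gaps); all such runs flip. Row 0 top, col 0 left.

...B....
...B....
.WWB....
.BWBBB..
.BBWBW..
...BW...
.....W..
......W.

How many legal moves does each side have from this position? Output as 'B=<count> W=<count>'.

-- B to move --
(1,0): no bracket -> illegal
(1,1): flips 2 -> legal
(1,2): flips 2 -> legal
(2,0): flips 2 -> legal
(3,0): no bracket -> illegal
(3,6): no bracket -> illegal
(4,6): flips 1 -> legal
(5,2): flips 1 -> legal
(5,5): flips 2 -> legal
(5,6): flips 1 -> legal
(6,3): no bracket -> illegal
(6,4): flips 1 -> legal
(6,6): no bracket -> illegal
(6,7): no bracket -> illegal
(7,4): no bracket -> illegal
(7,5): no bracket -> illegal
(7,7): no bracket -> illegal
B mobility = 8
-- W to move --
(0,2): no bracket -> illegal
(0,4): flips 1 -> legal
(1,2): flips 2 -> legal
(1,4): flips 1 -> legal
(2,0): no bracket -> illegal
(2,4): flips 3 -> legal
(2,5): flips 2 -> legal
(2,6): no bracket -> illegal
(3,0): flips 1 -> legal
(3,6): flips 3 -> legal
(4,0): flips 3 -> legal
(4,6): no bracket -> illegal
(5,0): flips 1 -> legal
(5,1): flips 2 -> legal
(5,2): flips 2 -> legal
(5,5): flips 2 -> legal
(6,2): no bracket -> illegal
(6,3): flips 1 -> legal
(6,4): no bracket -> illegal
W mobility = 13

Answer: B=8 W=13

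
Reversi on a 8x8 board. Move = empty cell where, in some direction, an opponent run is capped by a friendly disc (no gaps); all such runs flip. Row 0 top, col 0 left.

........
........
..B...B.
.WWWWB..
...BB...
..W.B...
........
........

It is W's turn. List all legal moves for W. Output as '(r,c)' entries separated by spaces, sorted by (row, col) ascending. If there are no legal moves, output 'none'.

Answer: (1,1) (1,2) (1,3) (3,6) (5,3) (5,5) (6,4) (6,5)

Derivation:
(1,1): flips 1 -> legal
(1,2): flips 1 -> legal
(1,3): flips 1 -> legal
(1,5): no bracket -> illegal
(1,6): no bracket -> illegal
(1,7): no bracket -> illegal
(2,1): no bracket -> illegal
(2,3): no bracket -> illegal
(2,4): no bracket -> illegal
(2,5): no bracket -> illegal
(2,7): no bracket -> illegal
(3,6): flips 1 -> legal
(3,7): no bracket -> illegal
(4,2): no bracket -> illegal
(4,5): no bracket -> illegal
(4,6): no bracket -> illegal
(5,3): flips 1 -> legal
(5,5): flips 1 -> legal
(6,3): no bracket -> illegal
(6,4): flips 2 -> legal
(6,5): flips 2 -> legal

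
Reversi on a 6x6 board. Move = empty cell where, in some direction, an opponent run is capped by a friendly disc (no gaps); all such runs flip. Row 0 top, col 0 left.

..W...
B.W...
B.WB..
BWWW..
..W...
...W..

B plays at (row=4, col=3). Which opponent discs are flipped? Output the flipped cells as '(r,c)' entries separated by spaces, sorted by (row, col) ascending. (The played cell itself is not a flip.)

Dir NW: opp run (3,2), next='.' -> no flip
Dir N: opp run (3,3) capped by B -> flip
Dir NE: first cell '.' (not opp) -> no flip
Dir W: opp run (4,2), next='.' -> no flip
Dir E: first cell '.' (not opp) -> no flip
Dir SW: first cell '.' (not opp) -> no flip
Dir S: opp run (5,3), next=edge -> no flip
Dir SE: first cell '.' (not opp) -> no flip

Answer: (3,3)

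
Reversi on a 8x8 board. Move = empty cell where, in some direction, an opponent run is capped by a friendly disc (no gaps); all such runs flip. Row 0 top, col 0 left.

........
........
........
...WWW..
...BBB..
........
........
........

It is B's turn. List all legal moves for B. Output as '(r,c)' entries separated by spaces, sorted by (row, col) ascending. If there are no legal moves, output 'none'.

(2,2): flips 1 -> legal
(2,3): flips 2 -> legal
(2,4): flips 1 -> legal
(2,5): flips 2 -> legal
(2,6): flips 1 -> legal
(3,2): no bracket -> illegal
(3,6): no bracket -> illegal
(4,2): no bracket -> illegal
(4,6): no bracket -> illegal

Answer: (2,2) (2,3) (2,4) (2,5) (2,6)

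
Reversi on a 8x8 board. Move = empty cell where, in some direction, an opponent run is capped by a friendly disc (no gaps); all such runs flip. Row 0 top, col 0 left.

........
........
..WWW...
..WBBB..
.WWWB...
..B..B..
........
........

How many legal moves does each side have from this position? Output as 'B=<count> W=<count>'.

-- B to move --
(1,1): flips 1 -> legal
(1,2): flips 4 -> legal
(1,3): flips 2 -> legal
(1,4): flips 1 -> legal
(1,5): flips 1 -> legal
(2,1): no bracket -> illegal
(2,5): no bracket -> illegal
(3,0): flips 1 -> legal
(3,1): flips 1 -> legal
(4,0): flips 3 -> legal
(5,0): no bracket -> illegal
(5,1): flips 1 -> legal
(5,3): flips 1 -> legal
(5,4): no bracket -> illegal
B mobility = 10
-- W to move --
(2,5): flips 1 -> legal
(2,6): no bracket -> illegal
(3,6): flips 3 -> legal
(4,5): flips 2 -> legal
(4,6): flips 1 -> legal
(5,1): no bracket -> illegal
(5,3): no bracket -> illegal
(5,4): flips 2 -> legal
(5,6): no bracket -> illegal
(6,1): flips 1 -> legal
(6,2): flips 1 -> legal
(6,3): flips 1 -> legal
(6,4): no bracket -> illegal
(6,5): no bracket -> illegal
(6,6): flips 3 -> legal
W mobility = 9

Answer: B=10 W=9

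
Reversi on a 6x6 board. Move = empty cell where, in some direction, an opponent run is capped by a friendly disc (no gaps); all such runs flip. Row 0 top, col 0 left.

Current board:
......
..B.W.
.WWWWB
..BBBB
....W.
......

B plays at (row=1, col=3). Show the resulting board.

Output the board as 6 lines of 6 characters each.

Answer: ......
..BBW.
.WWBBB
..BBBB
....W.
......

Derivation:
Place B at (1,3); scan 8 dirs for brackets.
Dir NW: first cell '.' (not opp) -> no flip
Dir N: first cell '.' (not opp) -> no flip
Dir NE: first cell '.' (not opp) -> no flip
Dir W: first cell 'B' (not opp) -> no flip
Dir E: opp run (1,4), next='.' -> no flip
Dir SW: opp run (2,2), next='.' -> no flip
Dir S: opp run (2,3) capped by B -> flip
Dir SE: opp run (2,4) capped by B -> flip
All flips: (2,3) (2,4)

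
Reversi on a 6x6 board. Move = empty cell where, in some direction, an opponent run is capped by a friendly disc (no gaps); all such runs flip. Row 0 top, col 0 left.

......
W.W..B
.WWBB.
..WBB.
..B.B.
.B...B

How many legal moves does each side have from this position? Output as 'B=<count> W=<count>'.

-- B to move --
(0,0): no bracket -> illegal
(0,1): flips 1 -> legal
(0,2): flips 3 -> legal
(0,3): no bracket -> illegal
(1,1): flips 1 -> legal
(1,3): no bracket -> illegal
(2,0): flips 2 -> legal
(3,0): no bracket -> illegal
(3,1): flips 1 -> legal
(4,1): flips 1 -> legal
(4,3): no bracket -> illegal
B mobility = 6
-- W to move --
(0,4): no bracket -> illegal
(0,5): no bracket -> illegal
(1,3): no bracket -> illegal
(1,4): flips 1 -> legal
(2,5): flips 2 -> legal
(3,1): no bracket -> illegal
(3,5): flips 2 -> legal
(4,0): no bracket -> illegal
(4,1): no bracket -> illegal
(4,3): no bracket -> illegal
(4,5): flips 2 -> legal
(5,0): no bracket -> illegal
(5,2): flips 1 -> legal
(5,3): no bracket -> illegal
(5,4): no bracket -> illegal
W mobility = 5

Answer: B=6 W=5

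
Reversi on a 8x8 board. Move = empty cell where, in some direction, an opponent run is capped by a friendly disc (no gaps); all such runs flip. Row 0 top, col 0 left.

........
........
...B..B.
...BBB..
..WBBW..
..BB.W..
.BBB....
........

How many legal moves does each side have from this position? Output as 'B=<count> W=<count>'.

-- B to move --
(3,1): flips 1 -> legal
(3,2): flips 1 -> legal
(3,6): no bracket -> illegal
(4,1): flips 1 -> legal
(4,6): flips 1 -> legal
(5,1): flips 1 -> legal
(5,4): no bracket -> illegal
(5,6): flips 1 -> legal
(6,4): no bracket -> illegal
(6,5): flips 2 -> legal
(6,6): flips 1 -> legal
B mobility = 8
-- W to move --
(1,2): flips 2 -> legal
(1,3): no bracket -> illegal
(1,4): no bracket -> illegal
(1,5): no bracket -> illegal
(1,6): no bracket -> illegal
(1,7): no bracket -> illegal
(2,2): flips 2 -> legal
(2,4): flips 1 -> legal
(2,5): flips 1 -> legal
(2,7): no bracket -> illegal
(3,2): no bracket -> illegal
(3,6): no bracket -> illegal
(3,7): no bracket -> illegal
(4,1): no bracket -> illegal
(4,6): no bracket -> illegal
(5,0): no bracket -> illegal
(5,1): no bracket -> illegal
(5,4): no bracket -> illegal
(6,0): no bracket -> illegal
(6,4): flips 1 -> legal
(7,0): no bracket -> illegal
(7,1): no bracket -> illegal
(7,2): flips 2 -> legal
(7,3): no bracket -> illegal
(7,4): no bracket -> illegal
W mobility = 6

Answer: B=8 W=6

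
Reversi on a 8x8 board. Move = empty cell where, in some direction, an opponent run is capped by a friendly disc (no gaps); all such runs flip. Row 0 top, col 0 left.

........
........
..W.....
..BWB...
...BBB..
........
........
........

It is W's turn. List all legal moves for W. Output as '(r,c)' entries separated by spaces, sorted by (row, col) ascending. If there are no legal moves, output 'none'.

Answer: (3,1) (3,5) (4,2) (5,3) (5,5)

Derivation:
(2,1): no bracket -> illegal
(2,3): no bracket -> illegal
(2,4): no bracket -> illegal
(2,5): no bracket -> illegal
(3,1): flips 1 -> legal
(3,5): flips 1 -> legal
(3,6): no bracket -> illegal
(4,1): no bracket -> illegal
(4,2): flips 1 -> legal
(4,6): no bracket -> illegal
(5,2): no bracket -> illegal
(5,3): flips 1 -> legal
(5,4): no bracket -> illegal
(5,5): flips 1 -> legal
(5,6): no bracket -> illegal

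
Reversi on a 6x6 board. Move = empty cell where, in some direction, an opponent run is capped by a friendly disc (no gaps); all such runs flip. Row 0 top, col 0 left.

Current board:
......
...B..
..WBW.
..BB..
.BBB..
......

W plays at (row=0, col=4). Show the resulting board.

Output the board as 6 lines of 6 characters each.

Place W at (0,4); scan 8 dirs for brackets.
Dir NW: edge -> no flip
Dir N: edge -> no flip
Dir NE: edge -> no flip
Dir W: first cell '.' (not opp) -> no flip
Dir E: first cell '.' (not opp) -> no flip
Dir SW: opp run (1,3) capped by W -> flip
Dir S: first cell '.' (not opp) -> no flip
Dir SE: first cell '.' (not opp) -> no flip
All flips: (1,3)

Answer: ....W.
...W..
..WBW.
..BB..
.BBB..
......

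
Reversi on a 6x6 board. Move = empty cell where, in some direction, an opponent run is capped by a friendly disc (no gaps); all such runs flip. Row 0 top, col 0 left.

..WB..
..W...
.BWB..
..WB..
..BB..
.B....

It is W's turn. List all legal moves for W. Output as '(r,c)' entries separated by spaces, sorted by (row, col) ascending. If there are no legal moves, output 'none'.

(0,4): flips 1 -> legal
(1,0): flips 1 -> legal
(1,1): no bracket -> illegal
(1,3): no bracket -> illegal
(1,4): flips 1 -> legal
(2,0): flips 1 -> legal
(2,4): flips 1 -> legal
(3,0): flips 1 -> legal
(3,1): no bracket -> illegal
(3,4): flips 2 -> legal
(4,0): no bracket -> illegal
(4,1): no bracket -> illegal
(4,4): flips 1 -> legal
(5,0): no bracket -> illegal
(5,2): flips 1 -> legal
(5,3): no bracket -> illegal
(5,4): flips 1 -> legal

Answer: (0,4) (1,0) (1,4) (2,0) (2,4) (3,0) (3,4) (4,4) (5,2) (5,4)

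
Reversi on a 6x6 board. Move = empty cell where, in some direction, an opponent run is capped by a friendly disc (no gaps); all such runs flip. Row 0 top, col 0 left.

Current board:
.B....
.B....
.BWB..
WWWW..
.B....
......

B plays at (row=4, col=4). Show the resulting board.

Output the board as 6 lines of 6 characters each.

Place B at (4,4); scan 8 dirs for brackets.
Dir NW: opp run (3,3) (2,2) capped by B -> flip
Dir N: first cell '.' (not opp) -> no flip
Dir NE: first cell '.' (not opp) -> no flip
Dir W: first cell '.' (not opp) -> no flip
Dir E: first cell '.' (not opp) -> no flip
Dir SW: first cell '.' (not opp) -> no flip
Dir S: first cell '.' (not opp) -> no flip
Dir SE: first cell '.' (not opp) -> no flip
All flips: (2,2) (3,3)

Answer: .B....
.B....
.BBB..
WWWB..
.B..B.
......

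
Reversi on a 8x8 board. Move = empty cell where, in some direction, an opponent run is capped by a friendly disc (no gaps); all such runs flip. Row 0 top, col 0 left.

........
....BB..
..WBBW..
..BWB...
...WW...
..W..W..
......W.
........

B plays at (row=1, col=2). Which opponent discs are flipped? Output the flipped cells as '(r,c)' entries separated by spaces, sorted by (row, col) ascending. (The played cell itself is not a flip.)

Dir NW: first cell '.' (not opp) -> no flip
Dir N: first cell '.' (not opp) -> no flip
Dir NE: first cell '.' (not opp) -> no flip
Dir W: first cell '.' (not opp) -> no flip
Dir E: first cell '.' (not opp) -> no flip
Dir SW: first cell '.' (not opp) -> no flip
Dir S: opp run (2,2) capped by B -> flip
Dir SE: first cell 'B' (not opp) -> no flip

Answer: (2,2)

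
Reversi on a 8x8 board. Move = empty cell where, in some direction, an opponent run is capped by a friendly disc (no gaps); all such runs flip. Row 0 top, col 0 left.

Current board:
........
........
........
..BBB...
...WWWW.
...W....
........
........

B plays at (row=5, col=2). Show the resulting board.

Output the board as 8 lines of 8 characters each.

Answer: ........
........
........
..BBB...
...BWWW.
..BW....
........
........

Derivation:
Place B at (5,2); scan 8 dirs for brackets.
Dir NW: first cell '.' (not opp) -> no flip
Dir N: first cell '.' (not opp) -> no flip
Dir NE: opp run (4,3) capped by B -> flip
Dir W: first cell '.' (not opp) -> no flip
Dir E: opp run (5,3), next='.' -> no flip
Dir SW: first cell '.' (not opp) -> no flip
Dir S: first cell '.' (not opp) -> no flip
Dir SE: first cell '.' (not opp) -> no flip
All flips: (4,3)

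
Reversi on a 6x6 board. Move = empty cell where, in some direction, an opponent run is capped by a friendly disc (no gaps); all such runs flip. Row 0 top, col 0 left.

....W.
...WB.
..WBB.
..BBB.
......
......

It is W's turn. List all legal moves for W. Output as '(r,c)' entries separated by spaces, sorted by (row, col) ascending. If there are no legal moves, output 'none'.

Answer: (1,5) (2,5) (3,5) (4,2) (4,3) (4,4)

Derivation:
(0,3): no bracket -> illegal
(0,5): no bracket -> illegal
(1,2): no bracket -> illegal
(1,5): flips 1 -> legal
(2,1): no bracket -> illegal
(2,5): flips 2 -> legal
(3,1): no bracket -> illegal
(3,5): flips 1 -> legal
(4,1): no bracket -> illegal
(4,2): flips 1 -> legal
(4,3): flips 2 -> legal
(4,4): flips 4 -> legal
(4,5): no bracket -> illegal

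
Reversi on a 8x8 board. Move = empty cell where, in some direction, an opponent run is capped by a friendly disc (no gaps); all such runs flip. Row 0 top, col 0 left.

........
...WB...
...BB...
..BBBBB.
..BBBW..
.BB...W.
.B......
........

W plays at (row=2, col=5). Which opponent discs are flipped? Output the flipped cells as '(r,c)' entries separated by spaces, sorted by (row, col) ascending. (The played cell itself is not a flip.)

Dir NW: opp run (1,4), next='.' -> no flip
Dir N: first cell '.' (not opp) -> no flip
Dir NE: first cell '.' (not opp) -> no flip
Dir W: opp run (2,4) (2,3), next='.' -> no flip
Dir E: first cell '.' (not opp) -> no flip
Dir SW: opp run (3,4) (4,3) (5,2) (6,1), next='.' -> no flip
Dir S: opp run (3,5) capped by W -> flip
Dir SE: opp run (3,6), next='.' -> no flip

Answer: (3,5)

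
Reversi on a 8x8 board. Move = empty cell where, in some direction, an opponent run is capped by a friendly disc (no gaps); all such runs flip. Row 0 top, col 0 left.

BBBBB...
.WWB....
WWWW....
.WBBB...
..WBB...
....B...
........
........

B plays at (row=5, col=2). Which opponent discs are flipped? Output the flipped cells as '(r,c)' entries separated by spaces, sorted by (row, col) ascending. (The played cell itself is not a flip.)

Dir NW: first cell '.' (not opp) -> no flip
Dir N: opp run (4,2) capped by B -> flip
Dir NE: first cell 'B' (not opp) -> no flip
Dir W: first cell '.' (not opp) -> no flip
Dir E: first cell '.' (not opp) -> no flip
Dir SW: first cell '.' (not opp) -> no flip
Dir S: first cell '.' (not opp) -> no flip
Dir SE: first cell '.' (not opp) -> no flip

Answer: (4,2)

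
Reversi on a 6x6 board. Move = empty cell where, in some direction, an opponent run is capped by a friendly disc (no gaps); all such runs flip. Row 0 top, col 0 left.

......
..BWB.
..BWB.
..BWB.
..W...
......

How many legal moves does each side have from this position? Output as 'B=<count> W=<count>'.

Answer: B=5 W=11

Derivation:
-- B to move --
(0,2): flips 1 -> legal
(0,3): no bracket -> illegal
(0,4): flips 1 -> legal
(3,1): no bracket -> illegal
(4,1): no bracket -> illegal
(4,3): no bracket -> illegal
(4,4): flips 1 -> legal
(5,1): flips 2 -> legal
(5,2): flips 1 -> legal
(5,3): no bracket -> illegal
B mobility = 5
-- W to move --
(0,1): flips 1 -> legal
(0,2): flips 3 -> legal
(0,3): no bracket -> illegal
(0,4): no bracket -> illegal
(0,5): flips 1 -> legal
(1,1): flips 2 -> legal
(1,5): flips 2 -> legal
(2,1): flips 1 -> legal
(2,5): flips 1 -> legal
(3,1): flips 2 -> legal
(3,5): flips 2 -> legal
(4,1): flips 1 -> legal
(4,3): no bracket -> illegal
(4,4): no bracket -> illegal
(4,5): flips 1 -> legal
W mobility = 11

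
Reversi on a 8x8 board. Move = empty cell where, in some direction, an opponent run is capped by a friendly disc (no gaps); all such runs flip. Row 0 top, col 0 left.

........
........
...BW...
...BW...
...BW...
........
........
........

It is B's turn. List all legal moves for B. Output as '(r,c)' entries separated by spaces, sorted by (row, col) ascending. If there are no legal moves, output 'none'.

Answer: (1,5) (2,5) (3,5) (4,5) (5,5)

Derivation:
(1,3): no bracket -> illegal
(1,4): no bracket -> illegal
(1,5): flips 1 -> legal
(2,5): flips 2 -> legal
(3,5): flips 1 -> legal
(4,5): flips 2 -> legal
(5,3): no bracket -> illegal
(5,4): no bracket -> illegal
(5,5): flips 1 -> legal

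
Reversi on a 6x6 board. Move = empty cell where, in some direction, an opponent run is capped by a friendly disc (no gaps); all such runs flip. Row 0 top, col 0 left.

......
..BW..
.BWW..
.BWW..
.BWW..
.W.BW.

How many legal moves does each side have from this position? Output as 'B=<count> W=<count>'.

Answer: B=8 W=9

Derivation:
-- B to move --
(0,2): no bracket -> illegal
(0,3): flips 4 -> legal
(0,4): flips 2 -> legal
(1,1): no bracket -> illegal
(1,4): flips 3 -> legal
(2,4): flips 2 -> legal
(3,4): flips 3 -> legal
(4,0): no bracket -> illegal
(4,4): flips 2 -> legal
(4,5): no bracket -> illegal
(5,0): no bracket -> illegal
(5,2): flips 3 -> legal
(5,5): flips 1 -> legal
B mobility = 8
-- W to move --
(0,1): flips 1 -> legal
(0,2): flips 1 -> legal
(0,3): no bracket -> illegal
(1,0): flips 1 -> legal
(1,1): flips 4 -> legal
(2,0): flips 2 -> legal
(3,0): flips 1 -> legal
(4,0): flips 2 -> legal
(4,4): no bracket -> illegal
(5,0): flips 1 -> legal
(5,2): flips 1 -> legal
W mobility = 9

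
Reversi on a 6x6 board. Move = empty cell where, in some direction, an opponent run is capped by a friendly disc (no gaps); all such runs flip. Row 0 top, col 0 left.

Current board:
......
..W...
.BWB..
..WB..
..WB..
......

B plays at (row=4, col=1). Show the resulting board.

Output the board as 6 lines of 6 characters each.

Answer: ......
..W...
.BWB..
..BB..
.BBB..
......

Derivation:
Place B at (4,1); scan 8 dirs for brackets.
Dir NW: first cell '.' (not opp) -> no flip
Dir N: first cell '.' (not opp) -> no flip
Dir NE: opp run (3,2) capped by B -> flip
Dir W: first cell '.' (not opp) -> no flip
Dir E: opp run (4,2) capped by B -> flip
Dir SW: first cell '.' (not opp) -> no flip
Dir S: first cell '.' (not opp) -> no flip
Dir SE: first cell '.' (not opp) -> no flip
All flips: (3,2) (4,2)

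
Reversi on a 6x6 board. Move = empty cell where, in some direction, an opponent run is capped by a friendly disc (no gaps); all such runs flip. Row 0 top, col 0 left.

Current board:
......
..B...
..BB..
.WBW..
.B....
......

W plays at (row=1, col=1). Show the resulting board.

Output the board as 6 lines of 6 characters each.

Answer: ......
.WB...
..WB..
.WBW..
.B....
......

Derivation:
Place W at (1,1); scan 8 dirs for brackets.
Dir NW: first cell '.' (not opp) -> no flip
Dir N: first cell '.' (not opp) -> no flip
Dir NE: first cell '.' (not opp) -> no flip
Dir W: first cell '.' (not opp) -> no flip
Dir E: opp run (1,2), next='.' -> no flip
Dir SW: first cell '.' (not opp) -> no flip
Dir S: first cell '.' (not opp) -> no flip
Dir SE: opp run (2,2) capped by W -> flip
All flips: (2,2)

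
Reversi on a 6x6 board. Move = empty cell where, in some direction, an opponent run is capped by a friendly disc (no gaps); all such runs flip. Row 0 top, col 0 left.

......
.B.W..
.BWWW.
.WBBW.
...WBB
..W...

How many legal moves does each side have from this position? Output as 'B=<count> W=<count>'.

-- B to move --
(0,2): no bracket -> illegal
(0,3): flips 2 -> legal
(0,4): no bracket -> illegal
(1,2): flips 3 -> legal
(1,4): flips 3 -> legal
(1,5): flips 1 -> legal
(2,0): no bracket -> illegal
(2,5): flips 3 -> legal
(3,0): flips 1 -> legal
(3,5): flips 1 -> legal
(4,0): no bracket -> illegal
(4,1): flips 1 -> legal
(4,2): flips 1 -> legal
(5,1): no bracket -> illegal
(5,3): flips 1 -> legal
(5,4): flips 1 -> legal
B mobility = 11
-- W to move --
(0,0): flips 1 -> legal
(0,1): flips 2 -> legal
(0,2): no bracket -> illegal
(1,0): flips 2 -> legal
(1,2): no bracket -> illegal
(2,0): flips 1 -> legal
(3,0): no bracket -> illegal
(3,5): no bracket -> illegal
(4,1): flips 1 -> legal
(4,2): flips 2 -> legal
(5,3): no bracket -> illegal
(5,4): flips 1 -> legal
(5,5): flips 2 -> legal
W mobility = 8

Answer: B=11 W=8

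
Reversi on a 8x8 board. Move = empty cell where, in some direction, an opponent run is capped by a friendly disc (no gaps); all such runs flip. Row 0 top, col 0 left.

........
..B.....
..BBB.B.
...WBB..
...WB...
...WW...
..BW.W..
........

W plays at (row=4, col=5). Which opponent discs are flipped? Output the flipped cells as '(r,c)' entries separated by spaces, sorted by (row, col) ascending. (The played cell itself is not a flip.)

Answer: (4,4)

Derivation:
Dir NW: opp run (3,4) (2,3) (1,2), next='.' -> no flip
Dir N: opp run (3,5), next='.' -> no flip
Dir NE: first cell '.' (not opp) -> no flip
Dir W: opp run (4,4) capped by W -> flip
Dir E: first cell '.' (not opp) -> no flip
Dir SW: first cell 'W' (not opp) -> no flip
Dir S: first cell '.' (not opp) -> no flip
Dir SE: first cell '.' (not opp) -> no flip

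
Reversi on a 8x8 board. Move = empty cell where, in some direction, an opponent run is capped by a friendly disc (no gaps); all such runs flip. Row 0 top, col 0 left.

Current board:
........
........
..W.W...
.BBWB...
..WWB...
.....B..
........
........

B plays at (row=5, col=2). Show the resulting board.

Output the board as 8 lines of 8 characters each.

Answer: ........
........
..W.W...
.BBWB...
..BBB...
..B..B..
........
........

Derivation:
Place B at (5,2); scan 8 dirs for brackets.
Dir NW: first cell '.' (not opp) -> no flip
Dir N: opp run (4,2) capped by B -> flip
Dir NE: opp run (4,3) capped by B -> flip
Dir W: first cell '.' (not opp) -> no flip
Dir E: first cell '.' (not opp) -> no flip
Dir SW: first cell '.' (not opp) -> no flip
Dir S: first cell '.' (not opp) -> no flip
Dir SE: first cell '.' (not opp) -> no flip
All flips: (4,2) (4,3)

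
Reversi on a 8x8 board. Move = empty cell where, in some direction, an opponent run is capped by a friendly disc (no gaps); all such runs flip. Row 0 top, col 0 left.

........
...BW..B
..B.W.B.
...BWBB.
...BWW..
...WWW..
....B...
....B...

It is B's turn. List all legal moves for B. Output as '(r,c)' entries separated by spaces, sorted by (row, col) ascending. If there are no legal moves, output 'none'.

Answer: (0,4) (1,5) (2,5) (4,2) (4,6) (6,2) (6,3) (6,5) (6,6)

Derivation:
(0,3): no bracket -> illegal
(0,4): flips 5 -> legal
(0,5): no bracket -> illegal
(1,5): flips 2 -> legal
(2,3): no bracket -> illegal
(2,5): flips 1 -> legal
(4,2): flips 1 -> legal
(4,6): flips 3 -> legal
(5,2): no bracket -> illegal
(5,6): no bracket -> illegal
(6,2): flips 2 -> legal
(6,3): flips 3 -> legal
(6,5): flips 3 -> legal
(6,6): flips 2 -> legal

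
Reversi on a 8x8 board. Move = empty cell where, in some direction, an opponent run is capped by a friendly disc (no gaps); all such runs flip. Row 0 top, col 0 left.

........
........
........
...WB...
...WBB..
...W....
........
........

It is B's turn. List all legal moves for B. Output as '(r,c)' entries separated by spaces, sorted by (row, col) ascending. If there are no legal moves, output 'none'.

(2,2): flips 1 -> legal
(2,3): no bracket -> illegal
(2,4): no bracket -> illegal
(3,2): flips 1 -> legal
(4,2): flips 1 -> legal
(5,2): flips 1 -> legal
(5,4): no bracket -> illegal
(6,2): flips 1 -> legal
(6,3): no bracket -> illegal
(6,4): no bracket -> illegal

Answer: (2,2) (3,2) (4,2) (5,2) (6,2)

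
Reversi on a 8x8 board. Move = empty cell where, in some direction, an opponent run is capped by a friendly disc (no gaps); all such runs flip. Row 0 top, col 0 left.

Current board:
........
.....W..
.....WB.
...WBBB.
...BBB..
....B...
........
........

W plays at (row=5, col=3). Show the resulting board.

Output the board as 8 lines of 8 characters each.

Answer: ........
.....W..
.....WB.
...WBBB.
...WBB..
...WB...
........
........

Derivation:
Place W at (5,3); scan 8 dirs for brackets.
Dir NW: first cell '.' (not opp) -> no flip
Dir N: opp run (4,3) capped by W -> flip
Dir NE: opp run (4,4) (3,5) (2,6), next='.' -> no flip
Dir W: first cell '.' (not opp) -> no flip
Dir E: opp run (5,4), next='.' -> no flip
Dir SW: first cell '.' (not opp) -> no flip
Dir S: first cell '.' (not opp) -> no flip
Dir SE: first cell '.' (not opp) -> no flip
All flips: (4,3)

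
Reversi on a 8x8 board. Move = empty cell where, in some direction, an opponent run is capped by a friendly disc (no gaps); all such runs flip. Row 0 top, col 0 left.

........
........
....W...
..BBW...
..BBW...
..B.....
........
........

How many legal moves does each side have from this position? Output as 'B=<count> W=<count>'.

Answer: B=5 W=5

Derivation:
-- B to move --
(1,3): no bracket -> illegal
(1,4): no bracket -> illegal
(1,5): flips 1 -> legal
(2,3): no bracket -> illegal
(2,5): flips 1 -> legal
(3,5): flips 1 -> legal
(4,5): flips 1 -> legal
(5,3): no bracket -> illegal
(5,4): no bracket -> illegal
(5,5): flips 1 -> legal
B mobility = 5
-- W to move --
(2,1): no bracket -> illegal
(2,2): flips 1 -> legal
(2,3): no bracket -> illegal
(3,1): flips 2 -> legal
(4,1): flips 2 -> legal
(5,1): flips 2 -> legal
(5,3): no bracket -> illegal
(5,4): no bracket -> illegal
(6,1): flips 2 -> legal
(6,2): no bracket -> illegal
(6,3): no bracket -> illegal
W mobility = 5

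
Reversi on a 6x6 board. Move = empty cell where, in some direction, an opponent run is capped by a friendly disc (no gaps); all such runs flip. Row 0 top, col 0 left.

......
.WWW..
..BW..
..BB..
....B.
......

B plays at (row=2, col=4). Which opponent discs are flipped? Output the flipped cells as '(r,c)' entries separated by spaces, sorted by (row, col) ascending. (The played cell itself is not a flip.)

Dir NW: opp run (1,3), next='.' -> no flip
Dir N: first cell '.' (not opp) -> no flip
Dir NE: first cell '.' (not opp) -> no flip
Dir W: opp run (2,3) capped by B -> flip
Dir E: first cell '.' (not opp) -> no flip
Dir SW: first cell 'B' (not opp) -> no flip
Dir S: first cell '.' (not opp) -> no flip
Dir SE: first cell '.' (not opp) -> no flip

Answer: (2,3)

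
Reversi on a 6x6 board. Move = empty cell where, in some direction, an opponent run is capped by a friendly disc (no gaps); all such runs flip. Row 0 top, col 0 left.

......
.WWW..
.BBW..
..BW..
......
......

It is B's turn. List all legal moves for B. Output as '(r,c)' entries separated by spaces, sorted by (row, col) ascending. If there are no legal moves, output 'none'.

Answer: (0,0) (0,1) (0,2) (0,3) (0,4) (1,4) (2,4) (3,4) (4,4)

Derivation:
(0,0): flips 1 -> legal
(0,1): flips 1 -> legal
(0,2): flips 1 -> legal
(0,3): flips 1 -> legal
(0,4): flips 1 -> legal
(1,0): no bracket -> illegal
(1,4): flips 1 -> legal
(2,0): no bracket -> illegal
(2,4): flips 1 -> legal
(3,4): flips 1 -> legal
(4,2): no bracket -> illegal
(4,3): no bracket -> illegal
(4,4): flips 1 -> legal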